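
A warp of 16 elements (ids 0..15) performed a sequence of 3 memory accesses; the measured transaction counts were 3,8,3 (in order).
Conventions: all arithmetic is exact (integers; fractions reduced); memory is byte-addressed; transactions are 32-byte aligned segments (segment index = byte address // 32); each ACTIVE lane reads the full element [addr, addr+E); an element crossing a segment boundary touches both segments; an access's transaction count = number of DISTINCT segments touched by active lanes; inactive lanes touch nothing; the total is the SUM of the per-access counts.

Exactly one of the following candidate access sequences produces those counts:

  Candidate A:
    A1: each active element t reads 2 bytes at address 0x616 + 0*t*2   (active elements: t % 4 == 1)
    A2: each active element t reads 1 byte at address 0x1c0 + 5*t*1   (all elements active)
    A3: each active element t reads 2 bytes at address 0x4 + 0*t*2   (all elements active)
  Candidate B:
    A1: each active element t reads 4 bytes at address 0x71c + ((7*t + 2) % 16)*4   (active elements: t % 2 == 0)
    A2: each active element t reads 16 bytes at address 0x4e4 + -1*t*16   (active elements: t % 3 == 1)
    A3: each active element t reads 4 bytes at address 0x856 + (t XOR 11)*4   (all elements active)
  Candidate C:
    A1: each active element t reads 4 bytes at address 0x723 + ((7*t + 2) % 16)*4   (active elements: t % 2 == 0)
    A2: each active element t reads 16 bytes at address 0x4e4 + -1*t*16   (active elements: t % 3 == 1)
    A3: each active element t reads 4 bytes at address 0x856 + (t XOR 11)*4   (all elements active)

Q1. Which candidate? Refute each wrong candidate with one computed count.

A: A1 gives 1 transaction, not 3
C: A1 gives 2 transactions, not 3
B: all counts match (3,8,3)

Answer: B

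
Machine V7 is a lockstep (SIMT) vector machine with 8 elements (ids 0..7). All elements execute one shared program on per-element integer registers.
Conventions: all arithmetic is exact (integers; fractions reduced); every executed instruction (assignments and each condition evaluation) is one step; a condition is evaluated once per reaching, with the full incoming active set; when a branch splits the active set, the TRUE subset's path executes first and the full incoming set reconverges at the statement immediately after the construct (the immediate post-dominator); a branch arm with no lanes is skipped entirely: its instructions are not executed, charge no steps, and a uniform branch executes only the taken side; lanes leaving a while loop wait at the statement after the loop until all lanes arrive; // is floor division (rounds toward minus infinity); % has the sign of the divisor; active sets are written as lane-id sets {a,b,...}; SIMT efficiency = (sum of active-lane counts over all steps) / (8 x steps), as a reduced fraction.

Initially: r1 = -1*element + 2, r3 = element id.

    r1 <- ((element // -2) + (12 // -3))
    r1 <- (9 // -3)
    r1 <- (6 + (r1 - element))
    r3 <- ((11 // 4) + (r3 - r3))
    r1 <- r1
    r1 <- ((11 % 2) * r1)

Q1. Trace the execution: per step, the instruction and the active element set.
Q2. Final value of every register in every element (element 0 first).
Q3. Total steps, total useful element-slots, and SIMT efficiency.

step 0: r1 <- ((element // -2) + (12 // -3)) {0,1,2,3,4,5,6,7}
step 1: r1 <- (9 // -3)              {0,1,2,3,4,5,6,7}
step 2: r1 <- (6 + (r1 - element))   {0,1,2,3,4,5,6,7}
step 3: r3 <- ((11 // 4) + (r3 - r3)) {0,1,2,3,4,5,6,7}
step 4: r1 <- r1                     {0,1,2,3,4,5,6,7}
step 5: r1 <- ((11 % 2) * r1)        {0,1,2,3,4,5,6,7}

Answer: 6 steps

r1: 3,2,1,0,-1,-2,-3,-4
r3: 2,2,2,2,2,2,2,2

steps = 6; useful = 48; efficiency = 48/48 = 1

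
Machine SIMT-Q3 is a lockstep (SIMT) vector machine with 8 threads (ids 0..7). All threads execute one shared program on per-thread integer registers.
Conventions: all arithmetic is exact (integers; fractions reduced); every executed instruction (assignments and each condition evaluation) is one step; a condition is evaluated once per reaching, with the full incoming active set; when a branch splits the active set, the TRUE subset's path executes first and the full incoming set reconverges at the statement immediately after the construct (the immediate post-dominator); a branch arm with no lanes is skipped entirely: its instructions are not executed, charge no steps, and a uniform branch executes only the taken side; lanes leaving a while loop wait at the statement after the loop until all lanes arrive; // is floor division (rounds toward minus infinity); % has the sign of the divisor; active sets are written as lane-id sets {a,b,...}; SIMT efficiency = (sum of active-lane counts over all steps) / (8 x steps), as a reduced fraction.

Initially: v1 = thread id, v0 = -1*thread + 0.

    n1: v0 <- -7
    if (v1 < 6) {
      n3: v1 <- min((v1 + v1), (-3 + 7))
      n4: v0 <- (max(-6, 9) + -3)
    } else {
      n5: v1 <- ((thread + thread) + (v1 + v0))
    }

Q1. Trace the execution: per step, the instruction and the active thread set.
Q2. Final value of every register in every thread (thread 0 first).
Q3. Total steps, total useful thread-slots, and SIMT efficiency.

step 0: v0 <- -7                     {0,1,2,3,4,5,6,7}
step 1: eval (v1 < 6)                {0,1,2,3,4,5,6,7}
step 2: v1 <- min((v1 + v1), (-3 + 7)) {0,1,2,3,4,5}
step 3: v0 <- (max(-6, 9) + -3)      {0,1,2,3,4,5}
step 4: v1 <- ((thread + thread) + (v1 + v0)) {6,7}

Answer: 5 steps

v1: 0,2,4,4,4,4,11,14
v0: 6,6,6,6,6,6,-7,-7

steps = 5; useful = 30; efficiency = 30/40 = 3/4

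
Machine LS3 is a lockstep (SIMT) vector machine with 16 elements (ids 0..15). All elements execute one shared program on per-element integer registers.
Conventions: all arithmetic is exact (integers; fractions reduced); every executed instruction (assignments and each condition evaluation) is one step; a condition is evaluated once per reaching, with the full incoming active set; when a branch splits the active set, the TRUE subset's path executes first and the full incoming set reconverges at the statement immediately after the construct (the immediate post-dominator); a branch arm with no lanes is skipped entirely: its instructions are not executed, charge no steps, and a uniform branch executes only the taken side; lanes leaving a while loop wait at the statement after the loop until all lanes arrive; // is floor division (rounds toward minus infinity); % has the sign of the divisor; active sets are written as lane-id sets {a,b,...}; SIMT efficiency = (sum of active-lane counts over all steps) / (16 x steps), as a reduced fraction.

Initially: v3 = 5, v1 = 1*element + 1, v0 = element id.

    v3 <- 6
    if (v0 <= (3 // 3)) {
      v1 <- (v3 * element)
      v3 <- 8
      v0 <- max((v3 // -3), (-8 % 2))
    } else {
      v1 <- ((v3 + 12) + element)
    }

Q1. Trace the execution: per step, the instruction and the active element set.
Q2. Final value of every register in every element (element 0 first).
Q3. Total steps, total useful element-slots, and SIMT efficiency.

step 0: v3 <- 6                      {0,1,2,3,4,5,6,7,8,9,10,11,12,13,14,15}
step 1: eval (v0 <= (3 // 3))        {0,1,2,3,4,5,6,7,8,9,10,11,12,13,14,15}
step 2: v1 <- (v3 * element)         {0,1}
step 3: v3 <- 8                      {0,1}
step 4: v0 <- max((v3 // -3), (-8 % 2)) {0,1}
step 5: v1 <- ((v3 + 12) + element)  {2,3,4,5,6,7,8,9,10,11,12,13,14,15}

Answer: 6 steps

v3: 8,8,6,6,6,6,6,6,6,6,6,6,6,6,6,6
v1: 0,6,20,21,22,23,24,25,26,27,28,29,30,31,32,33
v0: 0,0,2,3,4,5,6,7,8,9,10,11,12,13,14,15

steps = 6; useful = 52; efficiency = 52/96 = 13/24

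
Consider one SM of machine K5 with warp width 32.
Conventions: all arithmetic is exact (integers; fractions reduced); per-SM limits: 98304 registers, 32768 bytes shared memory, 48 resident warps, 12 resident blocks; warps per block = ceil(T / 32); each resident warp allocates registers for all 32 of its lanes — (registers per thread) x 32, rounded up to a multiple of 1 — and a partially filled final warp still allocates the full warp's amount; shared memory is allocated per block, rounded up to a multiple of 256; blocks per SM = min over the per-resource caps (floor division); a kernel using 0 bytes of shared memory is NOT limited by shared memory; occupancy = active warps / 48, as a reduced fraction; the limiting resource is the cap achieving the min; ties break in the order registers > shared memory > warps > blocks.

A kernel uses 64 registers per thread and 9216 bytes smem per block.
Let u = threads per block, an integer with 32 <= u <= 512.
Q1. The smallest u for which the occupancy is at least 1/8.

Answer: u = 33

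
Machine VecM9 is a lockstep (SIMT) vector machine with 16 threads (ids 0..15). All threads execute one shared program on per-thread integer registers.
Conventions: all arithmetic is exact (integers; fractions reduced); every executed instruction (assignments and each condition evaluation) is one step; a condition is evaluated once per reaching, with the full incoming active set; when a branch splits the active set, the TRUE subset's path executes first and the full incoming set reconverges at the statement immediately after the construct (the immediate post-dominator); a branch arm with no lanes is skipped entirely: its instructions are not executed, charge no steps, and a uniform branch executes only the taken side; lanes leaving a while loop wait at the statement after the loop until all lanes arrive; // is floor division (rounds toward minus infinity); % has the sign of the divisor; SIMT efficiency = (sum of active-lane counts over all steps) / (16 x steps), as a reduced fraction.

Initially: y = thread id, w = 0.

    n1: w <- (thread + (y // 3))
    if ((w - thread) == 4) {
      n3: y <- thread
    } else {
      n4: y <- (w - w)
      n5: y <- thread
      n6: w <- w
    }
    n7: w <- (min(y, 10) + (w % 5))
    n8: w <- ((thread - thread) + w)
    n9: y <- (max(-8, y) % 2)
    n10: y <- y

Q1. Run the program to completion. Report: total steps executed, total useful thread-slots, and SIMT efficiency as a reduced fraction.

Answer: 10 steps, 138 useful, 69/80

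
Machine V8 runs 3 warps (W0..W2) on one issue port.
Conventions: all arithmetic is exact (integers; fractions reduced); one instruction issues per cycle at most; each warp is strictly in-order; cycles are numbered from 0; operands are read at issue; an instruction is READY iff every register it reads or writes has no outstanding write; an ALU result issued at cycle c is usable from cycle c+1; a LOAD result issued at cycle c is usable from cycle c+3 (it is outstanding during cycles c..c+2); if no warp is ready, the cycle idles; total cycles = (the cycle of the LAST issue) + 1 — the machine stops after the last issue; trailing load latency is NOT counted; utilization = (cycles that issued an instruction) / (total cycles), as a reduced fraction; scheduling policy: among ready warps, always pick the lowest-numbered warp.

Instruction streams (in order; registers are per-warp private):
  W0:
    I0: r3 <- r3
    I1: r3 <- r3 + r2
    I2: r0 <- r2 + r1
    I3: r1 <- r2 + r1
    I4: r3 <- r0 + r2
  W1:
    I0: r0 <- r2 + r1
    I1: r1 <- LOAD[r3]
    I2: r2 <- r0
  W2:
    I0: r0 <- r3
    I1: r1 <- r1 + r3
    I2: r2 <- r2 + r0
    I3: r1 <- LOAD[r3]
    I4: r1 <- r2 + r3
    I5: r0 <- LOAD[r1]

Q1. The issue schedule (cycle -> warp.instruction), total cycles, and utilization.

cycle 0: W0.I0
cycle 1: W0.I1
cycle 2: W0.I2
cycle 3: W0.I3
cycle 4: W0.I4
cycle 5: W1.I0
cycle 6: W1.I1
cycle 7: W1.I2
cycle 8: W2.I0
cycle 9: W2.I1
cycle 10: W2.I2
cycle 11: W2.I3
cycle 12: idle
cycle 13: idle
cycle 14: W2.I4
cycle 15: W2.I5

Answer: 16 cycles, utilization 7/8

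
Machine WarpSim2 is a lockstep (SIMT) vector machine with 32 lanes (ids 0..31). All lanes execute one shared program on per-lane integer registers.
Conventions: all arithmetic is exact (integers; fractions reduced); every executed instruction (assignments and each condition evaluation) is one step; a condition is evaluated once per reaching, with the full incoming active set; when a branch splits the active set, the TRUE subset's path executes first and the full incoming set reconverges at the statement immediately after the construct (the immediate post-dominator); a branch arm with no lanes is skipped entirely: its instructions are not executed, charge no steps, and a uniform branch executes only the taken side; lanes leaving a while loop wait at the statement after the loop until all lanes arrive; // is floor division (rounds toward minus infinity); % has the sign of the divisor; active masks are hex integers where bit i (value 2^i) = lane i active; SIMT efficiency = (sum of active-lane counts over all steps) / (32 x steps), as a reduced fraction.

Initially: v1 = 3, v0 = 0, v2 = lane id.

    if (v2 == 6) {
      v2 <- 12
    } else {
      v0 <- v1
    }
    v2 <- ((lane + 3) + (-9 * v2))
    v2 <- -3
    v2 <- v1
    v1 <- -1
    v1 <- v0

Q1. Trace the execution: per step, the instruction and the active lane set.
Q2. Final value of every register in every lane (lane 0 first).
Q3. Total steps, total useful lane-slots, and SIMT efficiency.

step 0: eval (v2 == 6)               0xffffffff
step 1: v2 <- 12                     0x00000040
step 2: v0 <- v1                     0xffffffbf
step 3: v2 <- ((lane + 3) + (-9 * v2)) 0xffffffff
step 4: v2 <- -3                     0xffffffff
step 5: v2 <- v1                     0xffffffff
step 6: v1 <- -1                     0xffffffff
step 7: v1 <- v0                     0xffffffff

Answer: 8 steps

v1: 3,3,3,3,3,3,0,3,3,3,3,3,3,3,3,3,3,3,3,3,3,3,3,3,3,3,3,3,3,3,3,3
v0: 3,3,3,3,3,3,0,3,3,3,3,3,3,3,3,3,3,3,3,3,3,3,3,3,3,3,3,3,3,3,3,3
v2: 3,3,3,3,3,3,3,3,3,3,3,3,3,3,3,3,3,3,3,3,3,3,3,3,3,3,3,3,3,3,3,3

steps = 8; useful = 224; efficiency = 224/256 = 7/8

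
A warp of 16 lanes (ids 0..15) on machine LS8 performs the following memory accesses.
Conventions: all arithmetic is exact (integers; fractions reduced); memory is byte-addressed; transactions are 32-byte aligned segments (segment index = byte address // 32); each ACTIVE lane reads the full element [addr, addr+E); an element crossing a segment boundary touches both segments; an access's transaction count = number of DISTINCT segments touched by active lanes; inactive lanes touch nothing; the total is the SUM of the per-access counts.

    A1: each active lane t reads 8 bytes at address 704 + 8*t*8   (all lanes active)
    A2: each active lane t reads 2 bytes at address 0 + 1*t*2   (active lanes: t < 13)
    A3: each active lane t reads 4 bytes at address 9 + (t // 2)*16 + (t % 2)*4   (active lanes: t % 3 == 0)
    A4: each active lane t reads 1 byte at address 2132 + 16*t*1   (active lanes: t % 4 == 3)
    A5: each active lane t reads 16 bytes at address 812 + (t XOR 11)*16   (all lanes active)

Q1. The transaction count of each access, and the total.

A1: 16 transactions
A2: 1 transaction
A3: 5 transactions
A4: 4 transactions
A5: 9 transactions

Answer: 16,1,5,4,9; total 35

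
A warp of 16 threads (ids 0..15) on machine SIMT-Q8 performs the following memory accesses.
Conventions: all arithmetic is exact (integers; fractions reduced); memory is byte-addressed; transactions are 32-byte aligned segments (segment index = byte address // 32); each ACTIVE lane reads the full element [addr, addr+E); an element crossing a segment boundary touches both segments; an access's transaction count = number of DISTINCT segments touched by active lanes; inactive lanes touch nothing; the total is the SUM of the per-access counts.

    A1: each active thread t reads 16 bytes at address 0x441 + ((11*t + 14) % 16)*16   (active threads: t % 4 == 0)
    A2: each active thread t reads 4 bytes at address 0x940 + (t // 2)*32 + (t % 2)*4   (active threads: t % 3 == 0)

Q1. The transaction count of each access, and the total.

A1: 4 transactions
A2: 6 transactions

Answer: 4,6; total 10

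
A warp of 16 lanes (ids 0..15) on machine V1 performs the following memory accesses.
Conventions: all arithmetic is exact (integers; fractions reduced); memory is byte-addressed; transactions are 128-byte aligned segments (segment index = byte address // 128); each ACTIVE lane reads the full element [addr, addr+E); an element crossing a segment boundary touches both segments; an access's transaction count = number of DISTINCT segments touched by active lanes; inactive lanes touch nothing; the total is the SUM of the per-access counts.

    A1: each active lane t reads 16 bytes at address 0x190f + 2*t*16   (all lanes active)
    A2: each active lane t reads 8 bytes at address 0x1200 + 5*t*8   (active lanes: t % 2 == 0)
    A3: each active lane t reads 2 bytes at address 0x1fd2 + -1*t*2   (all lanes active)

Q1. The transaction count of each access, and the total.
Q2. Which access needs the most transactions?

A1: 4 transactions
A2: 5 transactions
A3: 1 transaction

Answer: 4,5,1; total 10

Answer: A2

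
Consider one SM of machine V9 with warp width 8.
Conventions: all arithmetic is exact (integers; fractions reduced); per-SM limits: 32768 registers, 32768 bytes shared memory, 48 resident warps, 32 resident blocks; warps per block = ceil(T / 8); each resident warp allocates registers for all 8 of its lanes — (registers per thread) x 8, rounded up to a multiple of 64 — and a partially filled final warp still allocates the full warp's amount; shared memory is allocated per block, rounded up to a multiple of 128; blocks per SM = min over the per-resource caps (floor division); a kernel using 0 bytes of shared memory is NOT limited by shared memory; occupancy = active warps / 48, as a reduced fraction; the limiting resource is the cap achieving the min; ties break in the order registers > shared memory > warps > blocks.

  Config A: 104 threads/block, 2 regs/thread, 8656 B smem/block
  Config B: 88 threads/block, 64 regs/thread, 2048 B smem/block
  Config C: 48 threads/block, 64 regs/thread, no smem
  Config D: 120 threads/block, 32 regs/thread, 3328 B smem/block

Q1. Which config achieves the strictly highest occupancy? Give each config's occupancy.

occupancies: A 13/16, B 11/12, C 1, D 15/16

Answer: C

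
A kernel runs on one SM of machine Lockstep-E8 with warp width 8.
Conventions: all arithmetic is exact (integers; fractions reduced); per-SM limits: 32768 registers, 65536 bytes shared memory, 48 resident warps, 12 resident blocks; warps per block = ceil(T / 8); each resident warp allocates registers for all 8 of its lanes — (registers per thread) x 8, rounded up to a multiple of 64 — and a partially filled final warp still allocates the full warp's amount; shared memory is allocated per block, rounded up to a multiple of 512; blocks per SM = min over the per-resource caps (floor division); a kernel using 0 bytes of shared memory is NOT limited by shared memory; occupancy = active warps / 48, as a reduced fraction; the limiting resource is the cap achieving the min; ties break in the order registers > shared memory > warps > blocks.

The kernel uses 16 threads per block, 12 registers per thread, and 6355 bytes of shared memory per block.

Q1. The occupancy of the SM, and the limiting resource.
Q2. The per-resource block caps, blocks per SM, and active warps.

Answer: occupancy 3/8, limited by shared memory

registers: 128 blocks
shared memory: 9 blocks
warps: 24 blocks
blocks: 12 blocks

Answer: 9 blocks, 18 active warps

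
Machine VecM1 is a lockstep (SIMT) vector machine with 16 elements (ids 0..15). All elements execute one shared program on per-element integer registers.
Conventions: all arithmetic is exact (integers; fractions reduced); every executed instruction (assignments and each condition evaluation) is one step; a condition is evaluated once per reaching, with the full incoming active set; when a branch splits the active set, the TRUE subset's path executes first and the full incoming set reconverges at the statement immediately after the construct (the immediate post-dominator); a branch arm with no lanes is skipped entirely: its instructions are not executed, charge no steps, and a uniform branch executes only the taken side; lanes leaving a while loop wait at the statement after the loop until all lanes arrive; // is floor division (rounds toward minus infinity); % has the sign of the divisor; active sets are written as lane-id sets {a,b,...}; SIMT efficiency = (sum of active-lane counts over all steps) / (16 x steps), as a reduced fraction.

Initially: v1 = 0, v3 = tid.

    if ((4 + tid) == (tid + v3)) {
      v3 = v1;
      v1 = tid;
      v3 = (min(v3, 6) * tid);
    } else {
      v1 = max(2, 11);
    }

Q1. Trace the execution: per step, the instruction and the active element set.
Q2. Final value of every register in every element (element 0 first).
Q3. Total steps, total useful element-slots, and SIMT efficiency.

step 0: eval ((4 + tid) == (tid + v3)) {0,1,2,3,4,5,6,7,8,9,10,11,12,13,14,15}
step 1: v3 <- v1                     {4}
step 2: v1 <- tid                    {4}
step 3: v3 <- (min(v3, 6) * tid)     {4}
step 4: v1 <- max(2, 11)             {0,1,2,3,5,6,7,8,9,10,11,12,13,14,15}

Answer: 5 steps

v1: 11,11,11,11,4,11,11,11,11,11,11,11,11,11,11,11
v3: 0,1,2,3,0,5,6,7,8,9,10,11,12,13,14,15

steps = 5; useful = 34; efficiency = 34/80 = 17/40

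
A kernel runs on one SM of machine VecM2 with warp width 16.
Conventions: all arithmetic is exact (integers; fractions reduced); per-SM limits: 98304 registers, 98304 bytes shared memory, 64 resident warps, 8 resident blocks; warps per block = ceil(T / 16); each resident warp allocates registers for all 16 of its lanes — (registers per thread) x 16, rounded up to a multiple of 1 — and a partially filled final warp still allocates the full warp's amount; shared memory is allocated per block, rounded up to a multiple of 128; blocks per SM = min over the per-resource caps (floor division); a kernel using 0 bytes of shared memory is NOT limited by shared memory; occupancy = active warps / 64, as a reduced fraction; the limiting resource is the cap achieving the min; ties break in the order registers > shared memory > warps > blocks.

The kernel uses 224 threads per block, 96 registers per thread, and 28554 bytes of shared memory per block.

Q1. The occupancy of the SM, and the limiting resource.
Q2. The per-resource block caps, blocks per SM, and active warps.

Answer: occupancy 21/32, limited by shared memory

registers: 4 blocks
shared memory: 3 blocks
warps: 4 blocks
blocks: 8 blocks

Answer: 3 blocks, 42 active warps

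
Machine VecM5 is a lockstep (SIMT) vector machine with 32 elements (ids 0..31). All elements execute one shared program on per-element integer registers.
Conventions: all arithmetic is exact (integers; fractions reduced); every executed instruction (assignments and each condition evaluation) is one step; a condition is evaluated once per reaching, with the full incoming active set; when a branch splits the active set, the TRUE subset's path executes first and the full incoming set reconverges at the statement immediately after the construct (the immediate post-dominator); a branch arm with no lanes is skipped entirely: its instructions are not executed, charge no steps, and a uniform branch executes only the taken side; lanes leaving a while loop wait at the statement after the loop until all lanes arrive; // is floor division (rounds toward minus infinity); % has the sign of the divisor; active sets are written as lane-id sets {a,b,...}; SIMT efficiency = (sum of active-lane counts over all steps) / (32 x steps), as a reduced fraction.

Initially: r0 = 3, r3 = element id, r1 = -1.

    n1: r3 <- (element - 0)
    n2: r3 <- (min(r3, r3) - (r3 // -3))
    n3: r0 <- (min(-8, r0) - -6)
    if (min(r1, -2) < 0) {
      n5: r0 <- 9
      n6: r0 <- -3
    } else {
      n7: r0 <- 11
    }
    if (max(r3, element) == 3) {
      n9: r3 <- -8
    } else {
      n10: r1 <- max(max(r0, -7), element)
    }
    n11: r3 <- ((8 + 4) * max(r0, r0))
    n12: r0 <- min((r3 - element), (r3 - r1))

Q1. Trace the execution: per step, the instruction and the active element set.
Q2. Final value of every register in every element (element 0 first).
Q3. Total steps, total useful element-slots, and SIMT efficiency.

step 0: r3 <- (element - 0)          {0,1,2,3,4,5,6,7,8,9,10,11,12,13,14,15,16,17,18,19,20,21,22,23,24,25,26,27,28,29,30,31}
step 1: r3 <- (min(r3, r3) - (r3 // -3)) {0,1,2,3,4,5,6,7,8,9,10,11,12,13,14,15,16,17,18,19,20,21,22,23,24,25,26,27,28,29,30,31}
step 2: r0 <- (min(-8, r0) - -6)     {0,1,2,3,4,5,6,7,8,9,10,11,12,13,14,15,16,17,18,19,20,21,22,23,24,25,26,27,28,29,30,31}
step 3: eval (min(r1, -2) < 0)       {0,1,2,3,4,5,6,7,8,9,10,11,12,13,14,15,16,17,18,19,20,21,22,23,24,25,26,27,28,29,30,31}
step 4: r0 <- 9                      {0,1,2,3,4,5,6,7,8,9,10,11,12,13,14,15,16,17,18,19,20,21,22,23,24,25,26,27,28,29,30,31}
step 5: r0 <- -3                     {0,1,2,3,4,5,6,7,8,9,10,11,12,13,14,15,16,17,18,19,20,21,22,23,24,25,26,27,28,29,30,31}
step 6: eval (max(r3, element) == 3) {0,1,2,3,4,5,6,7,8,9,10,11,12,13,14,15,16,17,18,19,20,21,22,23,24,25,26,27,28,29,30,31}
step 7: r3 <- -8                     {2}
step 8: r1 <- max(max(r0, -7), element) {0,1,3,4,5,6,7,8,9,10,11,12,13,14,15,16,17,18,19,20,21,22,23,24,25,26,27,28,29,30,31}
step 9: r3 <- ((8 + 4) * max(r0, r0)) {0,1,2,3,4,5,6,7,8,9,10,11,12,13,14,15,16,17,18,19,20,21,22,23,24,25,26,27,28,29,30,31}
step 10: r0 <- min((r3 - element), (r3 - r1)) {0,1,2,3,4,5,6,7,8,9,10,11,12,13,14,15,16,17,18,19,20,21,22,23,24,25,26,27,28,29,30,31}

Answer: 11 steps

r0: -36,-37,-38,-39,-40,-41,-42,-43,-44,-45,-46,-47,-48,-49,-50,-51,-52,-53,-54,-55,-56,-57,-58,-59,-60,-61,-62,-63,-64,-65,-66,-67
r3: -36,-36,-36,-36,-36,-36,-36,-36,-36,-36,-36,-36,-36,-36,-36,-36,-36,-36,-36,-36,-36,-36,-36,-36,-36,-36,-36,-36,-36,-36,-36,-36
r1: 0,1,-1,3,4,5,6,7,8,9,10,11,12,13,14,15,16,17,18,19,20,21,22,23,24,25,26,27,28,29,30,31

steps = 11; useful = 320; efficiency = 320/352 = 10/11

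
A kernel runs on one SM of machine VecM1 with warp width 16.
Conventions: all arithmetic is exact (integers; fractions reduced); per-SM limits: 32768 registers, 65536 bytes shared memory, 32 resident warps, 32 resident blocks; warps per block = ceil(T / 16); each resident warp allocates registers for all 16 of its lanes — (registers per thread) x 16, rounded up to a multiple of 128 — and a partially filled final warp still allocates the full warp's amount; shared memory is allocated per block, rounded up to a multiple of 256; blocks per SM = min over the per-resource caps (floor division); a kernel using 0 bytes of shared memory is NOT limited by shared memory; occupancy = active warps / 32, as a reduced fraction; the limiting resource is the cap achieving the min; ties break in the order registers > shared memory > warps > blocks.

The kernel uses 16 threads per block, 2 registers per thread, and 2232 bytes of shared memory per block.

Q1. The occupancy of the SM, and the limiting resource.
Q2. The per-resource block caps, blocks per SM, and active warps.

Answer: occupancy 7/8, limited by shared memory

registers: 256 blocks
shared memory: 28 blocks
warps: 32 blocks
blocks: 32 blocks

Answer: 28 blocks, 28 active warps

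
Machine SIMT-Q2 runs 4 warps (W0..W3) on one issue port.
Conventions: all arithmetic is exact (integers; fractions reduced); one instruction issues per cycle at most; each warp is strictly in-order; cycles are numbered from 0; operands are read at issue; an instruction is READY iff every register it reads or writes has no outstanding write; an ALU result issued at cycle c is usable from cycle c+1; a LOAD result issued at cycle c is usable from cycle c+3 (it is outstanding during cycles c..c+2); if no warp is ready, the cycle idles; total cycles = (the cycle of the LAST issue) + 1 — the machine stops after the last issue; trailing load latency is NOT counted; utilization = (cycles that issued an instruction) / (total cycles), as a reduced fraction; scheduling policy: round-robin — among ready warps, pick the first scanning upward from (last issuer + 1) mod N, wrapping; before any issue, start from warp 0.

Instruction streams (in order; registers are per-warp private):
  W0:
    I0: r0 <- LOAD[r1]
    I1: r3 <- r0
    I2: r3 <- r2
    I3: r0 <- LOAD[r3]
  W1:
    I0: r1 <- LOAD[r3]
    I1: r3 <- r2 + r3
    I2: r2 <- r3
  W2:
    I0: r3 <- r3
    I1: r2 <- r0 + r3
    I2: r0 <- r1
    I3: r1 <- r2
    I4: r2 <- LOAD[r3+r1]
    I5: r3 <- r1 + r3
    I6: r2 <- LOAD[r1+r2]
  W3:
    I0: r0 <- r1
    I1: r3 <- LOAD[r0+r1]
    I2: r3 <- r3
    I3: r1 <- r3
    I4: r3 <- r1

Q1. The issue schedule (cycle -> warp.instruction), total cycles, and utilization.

cycle 0: W0.I0
cycle 1: W1.I0
cycle 2: W2.I0
cycle 3: W3.I0
cycle 4: W0.I1
cycle 5: W1.I1
cycle 6: W2.I1
cycle 7: W3.I1
cycle 8: W0.I2
cycle 9: W1.I2
cycle 10: W2.I2
cycle 11: W3.I2
cycle 12: W0.I3
cycle 13: W2.I3
cycle 14: W3.I3
cycle 15: W2.I4
cycle 16: W3.I4
cycle 17: W2.I5
cycle 18: W2.I6

Answer: 19 cycles, utilization 1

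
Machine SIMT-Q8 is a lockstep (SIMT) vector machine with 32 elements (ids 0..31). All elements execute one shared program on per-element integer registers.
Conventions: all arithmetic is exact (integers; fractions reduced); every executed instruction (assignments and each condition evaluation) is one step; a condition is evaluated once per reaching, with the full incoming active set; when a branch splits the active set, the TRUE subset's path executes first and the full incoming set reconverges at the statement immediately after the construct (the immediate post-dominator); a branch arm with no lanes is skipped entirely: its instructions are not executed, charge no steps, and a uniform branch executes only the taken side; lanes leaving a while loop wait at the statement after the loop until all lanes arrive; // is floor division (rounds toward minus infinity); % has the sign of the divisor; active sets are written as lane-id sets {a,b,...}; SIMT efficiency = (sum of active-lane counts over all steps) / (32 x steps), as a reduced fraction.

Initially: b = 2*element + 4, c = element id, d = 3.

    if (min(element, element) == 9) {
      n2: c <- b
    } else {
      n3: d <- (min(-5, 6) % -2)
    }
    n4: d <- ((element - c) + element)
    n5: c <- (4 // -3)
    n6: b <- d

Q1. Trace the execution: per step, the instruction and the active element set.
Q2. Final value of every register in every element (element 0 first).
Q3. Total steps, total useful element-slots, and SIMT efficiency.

step 0: eval (min(element, element) == 9) {0,1,2,3,4,5,6,7,8,9,10,11,12,13,14,15,16,17,18,19,20,21,22,23,24,25,26,27,28,29,30,31}
step 1: c <- b                       {9}
step 2: d <- (min(-5, 6) % -2)       {0,1,2,3,4,5,6,7,8,10,11,12,13,14,15,16,17,18,19,20,21,22,23,24,25,26,27,28,29,30,31}
step 3: d <- ((element - c) + element) {0,1,2,3,4,5,6,7,8,9,10,11,12,13,14,15,16,17,18,19,20,21,22,23,24,25,26,27,28,29,30,31}
step 4: c <- (4 // -3)               {0,1,2,3,4,5,6,7,8,9,10,11,12,13,14,15,16,17,18,19,20,21,22,23,24,25,26,27,28,29,30,31}
step 5: b <- d                       {0,1,2,3,4,5,6,7,8,9,10,11,12,13,14,15,16,17,18,19,20,21,22,23,24,25,26,27,28,29,30,31}

Answer: 6 steps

b: 0,1,2,3,4,5,6,7,8,-4,10,11,12,13,14,15,16,17,18,19,20,21,22,23,24,25,26,27,28,29,30,31
c: -2,-2,-2,-2,-2,-2,-2,-2,-2,-2,-2,-2,-2,-2,-2,-2,-2,-2,-2,-2,-2,-2,-2,-2,-2,-2,-2,-2,-2,-2,-2,-2
d: 0,1,2,3,4,5,6,7,8,-4,10,11,12,13,14,15,16,17,18,19,20,21,22,23,24,25,26,27,28,29,30,31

steps = 6; useful = 160; efficiency = 160/192 = 5/6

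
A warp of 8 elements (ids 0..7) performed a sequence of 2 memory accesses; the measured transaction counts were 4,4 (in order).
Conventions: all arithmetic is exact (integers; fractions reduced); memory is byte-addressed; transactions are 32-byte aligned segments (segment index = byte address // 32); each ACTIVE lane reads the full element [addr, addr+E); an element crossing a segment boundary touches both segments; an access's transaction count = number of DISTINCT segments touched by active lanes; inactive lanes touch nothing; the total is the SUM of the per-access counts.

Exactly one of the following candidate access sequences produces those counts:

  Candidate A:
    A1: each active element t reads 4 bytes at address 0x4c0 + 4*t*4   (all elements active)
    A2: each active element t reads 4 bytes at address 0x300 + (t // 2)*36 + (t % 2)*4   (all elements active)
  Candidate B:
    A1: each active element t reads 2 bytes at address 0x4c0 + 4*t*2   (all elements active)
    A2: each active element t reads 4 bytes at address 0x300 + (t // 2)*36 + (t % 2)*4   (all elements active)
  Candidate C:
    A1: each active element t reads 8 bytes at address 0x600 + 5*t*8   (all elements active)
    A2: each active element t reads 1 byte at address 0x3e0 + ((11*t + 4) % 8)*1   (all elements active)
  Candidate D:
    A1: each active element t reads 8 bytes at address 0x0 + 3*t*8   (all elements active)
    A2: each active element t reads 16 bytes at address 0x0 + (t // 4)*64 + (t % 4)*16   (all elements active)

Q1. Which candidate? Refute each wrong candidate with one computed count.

B: A1 gives 2 transactions, not 4
C: A1 gives 8 transactions, not 4
D: A1 gives 6 transactions, not 4
A: all counts match (4,4)

Answer: A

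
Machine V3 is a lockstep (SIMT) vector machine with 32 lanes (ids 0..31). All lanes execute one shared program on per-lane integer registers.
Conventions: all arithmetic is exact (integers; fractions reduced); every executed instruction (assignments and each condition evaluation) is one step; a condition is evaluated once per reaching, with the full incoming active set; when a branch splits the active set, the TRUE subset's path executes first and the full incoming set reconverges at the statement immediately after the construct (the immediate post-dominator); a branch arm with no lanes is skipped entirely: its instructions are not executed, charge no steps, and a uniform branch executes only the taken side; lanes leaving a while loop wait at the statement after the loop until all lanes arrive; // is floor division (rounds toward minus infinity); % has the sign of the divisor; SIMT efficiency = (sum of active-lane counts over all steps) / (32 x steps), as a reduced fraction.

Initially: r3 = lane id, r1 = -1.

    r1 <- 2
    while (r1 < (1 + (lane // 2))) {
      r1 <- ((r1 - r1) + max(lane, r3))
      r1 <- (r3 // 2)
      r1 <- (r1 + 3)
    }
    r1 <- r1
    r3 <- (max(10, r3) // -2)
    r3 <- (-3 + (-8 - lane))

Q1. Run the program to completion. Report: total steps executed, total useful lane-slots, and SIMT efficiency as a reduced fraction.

Answer: 9 steps, 272 useful, 17/18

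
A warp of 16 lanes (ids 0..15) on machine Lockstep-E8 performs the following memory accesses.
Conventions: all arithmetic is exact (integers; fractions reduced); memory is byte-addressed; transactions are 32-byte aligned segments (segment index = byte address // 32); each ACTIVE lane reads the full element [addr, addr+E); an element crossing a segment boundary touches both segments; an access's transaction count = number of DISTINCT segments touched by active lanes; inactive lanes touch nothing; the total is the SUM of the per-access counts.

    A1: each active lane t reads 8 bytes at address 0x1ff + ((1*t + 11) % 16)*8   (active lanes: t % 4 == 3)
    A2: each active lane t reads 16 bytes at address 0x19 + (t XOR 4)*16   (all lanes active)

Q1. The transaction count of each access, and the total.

A1: 4 transactions
A2: 9 transactions

Answer: 4,9; total 13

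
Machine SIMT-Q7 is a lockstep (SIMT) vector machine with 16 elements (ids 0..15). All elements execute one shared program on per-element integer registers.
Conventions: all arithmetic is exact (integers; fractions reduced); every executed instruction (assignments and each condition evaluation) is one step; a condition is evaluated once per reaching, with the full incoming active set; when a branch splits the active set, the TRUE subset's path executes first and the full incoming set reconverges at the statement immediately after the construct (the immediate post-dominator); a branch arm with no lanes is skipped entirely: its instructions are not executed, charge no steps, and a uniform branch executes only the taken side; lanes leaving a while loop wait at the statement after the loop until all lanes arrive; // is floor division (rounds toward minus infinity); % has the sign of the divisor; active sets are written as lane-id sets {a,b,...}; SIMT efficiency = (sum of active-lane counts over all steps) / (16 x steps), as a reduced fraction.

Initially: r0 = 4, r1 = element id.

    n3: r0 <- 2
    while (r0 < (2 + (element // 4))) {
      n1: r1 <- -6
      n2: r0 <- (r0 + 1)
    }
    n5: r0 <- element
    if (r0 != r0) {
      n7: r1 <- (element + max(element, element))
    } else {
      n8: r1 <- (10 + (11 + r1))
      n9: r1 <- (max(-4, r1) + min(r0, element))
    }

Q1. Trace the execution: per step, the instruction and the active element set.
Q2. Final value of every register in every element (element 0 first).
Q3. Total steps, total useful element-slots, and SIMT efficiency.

step 0: r0 <- 2                      {0,1,2,3,4,5,6,7,8,9,10,11,12,13,14,15}
step 1: eval (r0 < (2 + (element // 4))) {0,1,2,3,4,5,6,7,8,9,10,11,12,13,14,15}
step 2: r1 <- -6                     {4,5,6,7,8,9,10,11,12,13,14,15}
step 3: r0 <- (r0 + 1)               {4,5,6,7,8,9,10,11,12,13,14,15}
step 4: eval (r0 < (2 + (element // 4))) {4,5,6,7,8,9,10,11,12,13,14,15}
step 5: r1 <- -6                     {8,9,10,11,12,13,14,15}
step 6: r0 <- (r0 + 1)               {8,9,10,11,12,13,14,15}
step 7: eval (r0 < (2 + (element // 4))) {8,9,10,11,12,13,14,15}
step 8: r1 <- -6                     {12,13,14,15}
step 9: r0 <- (r0 + 1)               {12,13,14,15}
step 10: eval (r0 < (2 + (element // 4))) {12,13,14,15}
step 11: r0 <- element                {0,1,2,3,4,5,6,7,8,9,10,11,12,13,14,15}
step 12: eval (r0 != r0)              {0,1,2,3,4,5,6,7,8,9,10,11,12,13,14,15}
step 13: r1 <- (10 + (11 + r1))       {0,1,2,3,4,5,6,7,8,9,10,11,12,13,14,15}
step 14: r1 <- (max(-4, r1) + min(r0, element)) {0,1,2,3,4,5,6,7,8,9,10,11,12,13,14,15}

Answer: 15 steps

r0: 0,1,2,3,4,5,6,7,8,9,10,11,12,13,14,15
r1: 21,23,25,27,19,20,21,22,23,24,25,26,27,28,29,30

steps = 15; useful = 168; efficiency = 168/240 = 7/10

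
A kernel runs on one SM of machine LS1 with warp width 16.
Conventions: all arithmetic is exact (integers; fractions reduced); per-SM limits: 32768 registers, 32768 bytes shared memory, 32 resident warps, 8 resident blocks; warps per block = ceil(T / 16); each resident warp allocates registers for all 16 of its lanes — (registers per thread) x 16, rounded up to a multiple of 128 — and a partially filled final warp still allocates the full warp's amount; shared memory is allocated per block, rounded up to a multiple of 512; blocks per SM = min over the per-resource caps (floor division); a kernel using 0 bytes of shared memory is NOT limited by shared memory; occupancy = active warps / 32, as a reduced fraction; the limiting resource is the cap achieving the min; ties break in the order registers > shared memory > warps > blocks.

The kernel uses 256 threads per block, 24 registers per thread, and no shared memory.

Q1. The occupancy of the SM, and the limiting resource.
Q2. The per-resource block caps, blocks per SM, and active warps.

Answer: occupancy 1, limited by warps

registers: 5 blocks
shared memory: no limit (kernel uses none)
warps: 2 blocks
blocks: 8 blocks

Answer: 2 blocks, 32 active warps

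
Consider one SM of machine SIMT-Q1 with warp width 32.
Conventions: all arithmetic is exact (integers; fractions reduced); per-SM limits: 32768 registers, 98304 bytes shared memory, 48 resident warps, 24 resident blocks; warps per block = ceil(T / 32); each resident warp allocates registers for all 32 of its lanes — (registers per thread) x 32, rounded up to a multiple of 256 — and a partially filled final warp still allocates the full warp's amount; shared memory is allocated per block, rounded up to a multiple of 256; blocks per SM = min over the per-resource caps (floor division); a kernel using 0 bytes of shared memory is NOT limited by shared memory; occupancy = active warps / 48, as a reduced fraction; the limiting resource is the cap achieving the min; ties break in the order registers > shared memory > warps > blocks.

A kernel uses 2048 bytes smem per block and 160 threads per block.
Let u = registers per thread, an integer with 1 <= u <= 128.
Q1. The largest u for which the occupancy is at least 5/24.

Answer: u = 96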